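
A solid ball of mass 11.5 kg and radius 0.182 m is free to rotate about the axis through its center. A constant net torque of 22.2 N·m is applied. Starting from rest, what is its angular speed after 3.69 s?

ω ≈ 538 rad/s

I = (2/5)MR² = (2/5)(11.5)(0.182)² = 0.1524 kg·m².
α = τ/I = 22.2/0.1524 = 145.7 rad/s².
ω = ω₀ + αt = 0 + (145.7)(3.69) = 537.6 rad/s.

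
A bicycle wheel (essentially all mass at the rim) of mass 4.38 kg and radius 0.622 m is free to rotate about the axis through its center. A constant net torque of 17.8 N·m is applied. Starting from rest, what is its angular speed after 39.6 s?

I = MR² = (4.38)(0.622)² = 1.695 kg·m².
α = τ/I = 17.8/1.695 = 10.50 rad/s².
ω = ω₀ + αt = 0 + (10.50)(39.6) = 416.0 rad/s.

ω ≈ 416 rad/s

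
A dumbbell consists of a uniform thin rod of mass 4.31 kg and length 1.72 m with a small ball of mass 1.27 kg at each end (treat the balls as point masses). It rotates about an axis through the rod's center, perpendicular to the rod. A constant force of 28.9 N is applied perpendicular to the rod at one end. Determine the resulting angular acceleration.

I_rod = (1/12)ML² = (1/12)(4.31)(1.72)² = 1.063 kg·m².
I_balls = 2·m·(L/2)² = 2(1.27)(0.8600)² = 1.879 kg·m².
Total I = 2.941 kg·m².
τ = F·(L/2) = (28.9)(0.860) = 24.85 N·m.
α = τ/I = 24.85/2.941 = 8.450 rad/s².

α ≈ 8.45 rad/s²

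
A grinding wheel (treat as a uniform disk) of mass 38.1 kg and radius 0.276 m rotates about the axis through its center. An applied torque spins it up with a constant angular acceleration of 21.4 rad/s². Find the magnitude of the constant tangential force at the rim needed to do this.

F ≈ 113 N

I = ½MR² = (1/2)(38.1)(0.276)² = 1.451 kg·m².
The required torque is τ = Iα = (1.451)(21.40) = 31.05 N·m.
A tangential force at the rim gives τ = FR, so F = τ/R = 31.05/0.276 = 112.5 N.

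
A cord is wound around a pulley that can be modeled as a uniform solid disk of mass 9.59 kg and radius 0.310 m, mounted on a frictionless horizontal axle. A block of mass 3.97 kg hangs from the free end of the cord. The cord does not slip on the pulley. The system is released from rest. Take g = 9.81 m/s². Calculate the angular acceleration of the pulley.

I = ½MR² = (1/2)(9.59)(0.310)² = 0.4608 kg·m².
Block: mg − T = ma. Pulley: TR = Iα. No-slip: a = αR, so T = (I/R²)a = 4.795·a.
Then mg = (m + 4.795)a, so a = (3.97)(9.81)/(3.97 + 4.795) = 4.443 m/s².
α = a/R = 4.443/0.310 = 14.33 rad/s².

α ≈ 14.3 rad/s²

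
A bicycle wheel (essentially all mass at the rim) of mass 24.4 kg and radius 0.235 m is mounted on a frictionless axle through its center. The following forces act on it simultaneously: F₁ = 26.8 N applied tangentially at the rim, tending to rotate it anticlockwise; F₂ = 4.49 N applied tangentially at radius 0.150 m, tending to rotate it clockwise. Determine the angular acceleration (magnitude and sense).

α ≈ 4.17 rad/s², anticlockwise

I = MR² = (24.4)(0.235)² = 1.347 kg·m².
Taking anticlockwise as positive: τ₁ = +(26.8)(0.235) = +6.298 N·m; τ₂ = −(4.49)(0.150) = −0.6735 N·m.
Net torque τ = 5.625 N·m.
α = τ/I = 5.625/1.347 = 4.174 rad/s².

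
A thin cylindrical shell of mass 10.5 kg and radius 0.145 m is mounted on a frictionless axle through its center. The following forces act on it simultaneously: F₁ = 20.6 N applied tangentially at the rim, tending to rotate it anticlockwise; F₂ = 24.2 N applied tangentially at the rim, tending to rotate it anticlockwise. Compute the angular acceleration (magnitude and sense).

α ≈ 29.4 rad/s², anticlockwise

I = MR² = (10.5)(0.145)² = 0.2208 kg·m².
Taking anticlockwise as positive: τ₁ = +(20.6)(0.145) = +2.987 N·m; τ₂ = +(24.2)(0.145) = +3.509 N·m.
Net torque τ = 6.496 N·m.
α = τ/I = 6.496/0.2208 = 29.43 rad/s².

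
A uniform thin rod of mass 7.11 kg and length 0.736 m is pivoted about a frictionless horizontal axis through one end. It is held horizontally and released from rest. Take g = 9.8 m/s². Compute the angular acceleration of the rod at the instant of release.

About the pivot, I = (1/3)ML² = (1/3)(7.11)(0.736)² = 1.284 kg·m².
The weight acts at the center, a distance L/2 = 0.3680 m from the pivot; τ = Mg(L/2) = 25.64 N·m.
α = τ/I = 25.64/1.284 = 19.97 rad/s².

α ≈ 20.0 rad/s²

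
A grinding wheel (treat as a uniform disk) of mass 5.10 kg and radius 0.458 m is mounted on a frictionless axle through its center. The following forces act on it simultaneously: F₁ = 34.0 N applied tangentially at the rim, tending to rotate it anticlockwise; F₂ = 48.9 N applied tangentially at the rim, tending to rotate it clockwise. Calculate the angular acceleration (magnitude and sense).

α ≈ 12.8 rad/s², clockwise

I = ½MR² = (1/2)(5.10)(0.458)² = 0.5349 kg·m².
Taking anticlockwise as positive: τ₁ = +(34.0)(0.458) = +15.57 N·m; τ₂ = −(48.9)(0.458) = −22.40 N·m.
Net torque τ = -6.824 N·m.
α = τ/I = -6.824/0.5349 = -12.76 rad/s².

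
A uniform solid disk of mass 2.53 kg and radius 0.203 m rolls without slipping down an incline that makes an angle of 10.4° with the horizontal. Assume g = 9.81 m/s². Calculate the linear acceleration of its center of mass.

a ≈ 1.18 m/s²

Translation along the incline: Mg sinθ − f = Ma.
Rotation about the center: fR = Iα with I = ½MR². No-slip gives a = αR, so f = (I/R²)a = (1/2)M a.
Substituting: Mg sinθ = (1 + 0.5000)Ma, so a = g sinθ/(1 + 0.5000) = (9.81) sin 10.4° / 1.500 = 1.181 m/s².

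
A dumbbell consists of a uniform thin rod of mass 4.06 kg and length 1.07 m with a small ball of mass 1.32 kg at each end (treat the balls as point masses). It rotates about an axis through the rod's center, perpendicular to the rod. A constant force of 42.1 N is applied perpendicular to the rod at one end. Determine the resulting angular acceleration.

α ≈ 19.7 rad/s²

I_rod = (1/12)ML² = (1/12)(4.06)(1.07)² = 0.3874 kg·m².
I_balls = 2·m·(L/2)² = 2(1.32)(0.5350)² = 0.7556 kg·m².
Total I = 1.143 kg·m².
τ = F·(L/2) = (42.1)(0.535) = 22.52 N·m.
α = τ/I = 22.52/1.143 = 19.71 rad/s².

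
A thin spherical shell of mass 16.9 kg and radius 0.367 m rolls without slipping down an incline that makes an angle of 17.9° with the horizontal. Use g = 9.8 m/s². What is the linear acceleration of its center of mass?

Translation along the incline: Mg sinθ − f = Ma.
Rotation about the center: fR = Iα with I = (2/3)MR². No-slip gives a = αR, so f = (I/R²)a = (2/3)M a.
Substituting: Mg sinθ = (1 + 0.6667)Ma, so a = g sinθ/(1 + 0.6667) = (9.8) sin 17.9° / 1.667 = 1.807 m/s².

a ≈ 1.81 m/s²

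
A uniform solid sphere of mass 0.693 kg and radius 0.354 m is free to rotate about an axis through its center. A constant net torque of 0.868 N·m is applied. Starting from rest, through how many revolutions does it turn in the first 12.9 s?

≈ 331 revolutions

I = (2/5)MR² = (2/5)(0.693)(0.354)² = 0.03474 kg·m².
α = τ/I = 0.868/0.03474 = 24.99 rad/s².
θ = ½αt² = ½(24.99)(12.9)² = 2079 rad.
Revolutions = θ/(2π) = 330.9.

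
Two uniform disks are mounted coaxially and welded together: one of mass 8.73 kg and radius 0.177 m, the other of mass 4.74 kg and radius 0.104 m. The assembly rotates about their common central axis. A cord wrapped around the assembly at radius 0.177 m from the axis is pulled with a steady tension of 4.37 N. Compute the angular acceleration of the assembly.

α ≈ 4.76 rad/s²

I = ½M₁R₁² + ½M₂R₂² = ½(8.73)(0.177)² + ½(4.74)(0.104)² = 0.1624 kg·m².
τ = F r = (4.37)(0.177) = 0.7735 N·m.
α = τ/I = 0.7735/0.1624 = 4.763 rad/s².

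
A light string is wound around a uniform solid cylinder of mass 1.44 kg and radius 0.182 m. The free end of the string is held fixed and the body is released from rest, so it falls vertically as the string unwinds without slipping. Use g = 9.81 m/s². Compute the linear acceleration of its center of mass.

Translation: Mg − T = Ma. Rotation about the center: TR = Iα with I = ½MR².
With a = αR: T = (I/R²)a = (1/2)M a, so Mg = (1 + 0.5000)Ma.
a = g/(1 + 0.5000) = 9.81/1.500 = 6.540 m/s².

a ≈ 6.54 m/s²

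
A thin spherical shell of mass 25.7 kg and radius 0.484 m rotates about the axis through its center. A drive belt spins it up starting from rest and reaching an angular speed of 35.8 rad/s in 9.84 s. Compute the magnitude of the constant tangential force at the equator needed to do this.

F ≈ 30.2 N

I = (2/3)MR² = (2/3)(25.7)(0.484)² = 4.014 kg·m².
α = Δω/Δt = (35.8 − 0)/9.84 = 3.638 rad/s².
The required torque is τ = Iα = (4.014)(3.638) = 14.60 N·m.
A tangential force at the equator gives τ = FR, so F = τ/R = 14.60/0.484 = 30.17 N.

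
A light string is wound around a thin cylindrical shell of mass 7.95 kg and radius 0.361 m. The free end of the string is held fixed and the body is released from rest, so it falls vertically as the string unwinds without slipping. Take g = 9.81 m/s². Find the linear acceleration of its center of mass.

Translation: Mg − T = Ma. Rotation about the center: TR = Iα with I = MR².
With a = αR: T = (I/R²)a = M a, so Mg = (1 + 1.000)Ma.
a = g/(1 + 1.000) = 9.81/2.000 = 4.905 m/s².

a ≈ 4.91 m/s²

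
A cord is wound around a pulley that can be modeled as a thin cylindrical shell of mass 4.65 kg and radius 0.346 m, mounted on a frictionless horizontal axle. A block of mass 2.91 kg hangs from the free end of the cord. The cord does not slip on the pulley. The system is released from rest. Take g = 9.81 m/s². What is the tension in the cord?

T ≈ 17.6 N

I = MR² = (4.65)(0.346)² = 0.5567 kg·m².
Block: mg − T = ma. Pulley: TR = Iα. No-slip: a = αR, so T = (I/R²)a = 4.650·a.
Then mg = (m + 4.650)a, so a = (2.91)(9.81)/(2.91 + 4.650) = 3.776 m/s².
T = 4.650·a = 17.56 N.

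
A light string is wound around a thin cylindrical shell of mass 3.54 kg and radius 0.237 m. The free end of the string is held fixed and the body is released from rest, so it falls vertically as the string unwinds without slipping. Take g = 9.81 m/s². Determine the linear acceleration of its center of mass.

Translation: Mg − T = Ma. Rotation about the center: TR = Iα with I = MR².
With a = αR: T = (I/R²)a = M a, so Mg = (1 + 1.000)Ma.
a = g/(1 + 1.000) = 9.81/2.000 = 4.905 m/s².

a ≈ 4.91 m/s²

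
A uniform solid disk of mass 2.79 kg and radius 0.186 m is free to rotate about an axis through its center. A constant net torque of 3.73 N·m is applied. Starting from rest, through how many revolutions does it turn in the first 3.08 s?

≈ 58.3 revolutions

I = ½MR² = (1/2)(2.79)(0.186)² = 0.04826 kg·m².
α = τ/I = 3.73/0.04826 = 77.29 rad/s².
θ = ½αt² = ½(77.29)(3.08)² = 366.6 rad.
Revolutions = θ/(2π) = 58.34.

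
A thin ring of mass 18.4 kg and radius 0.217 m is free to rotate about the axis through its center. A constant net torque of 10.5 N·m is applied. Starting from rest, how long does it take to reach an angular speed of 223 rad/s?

t ≈ 18.4 s

I = MR² = (18.4)(0.217)² = 0.8664 kg·m².
α = τ/I = 10.5/0.8664 = 12.12 rad/s².
ω = αt ⇒ t = ω/α = 223/12.12 = 18.40 s.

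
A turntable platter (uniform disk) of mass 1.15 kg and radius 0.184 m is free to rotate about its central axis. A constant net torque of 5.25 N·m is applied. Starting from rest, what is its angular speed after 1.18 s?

ω ≈ 318 rad/s

I = ½MR² = (1/2)(1.15)(0.184)² = 0.01947 kg·m².
α = τ/I = 5.25/0.01947 = 269.7 rad/s².
ω = ω₀ + αt = 0 + (269.7)(1.18) = 318.2 rad/s.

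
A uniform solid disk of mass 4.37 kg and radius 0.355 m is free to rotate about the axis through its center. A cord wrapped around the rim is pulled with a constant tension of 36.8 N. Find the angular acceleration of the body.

I = ½MR² = (1/2)(4.37)(0.355)² = 0.2754 kg·m².
τ = F R = (36.8)(0.355) = 13.06 N·m.
From τ = Iα: α = 13.06/0.2754 = 47.44 rad/s².

α ≈ 47.4 rad/s²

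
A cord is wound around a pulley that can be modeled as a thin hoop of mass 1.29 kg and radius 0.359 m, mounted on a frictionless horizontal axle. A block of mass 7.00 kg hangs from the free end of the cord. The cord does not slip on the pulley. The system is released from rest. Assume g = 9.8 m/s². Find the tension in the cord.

I = MR² = (1.29)(0.359)² = 0.1663 kg·m².
Block: mg − T = ma. Pulley: TR = Iα. No-slip: a = αR, so T = (I/R²)a = 1.290·a.
Then mg = (m + 1.290)a, so a = (7.00)(9.8)/(7.00 + 1.290) = 8.275 m/s².
T = 1.290·a = 10.67 N.

T ≈ 10.7 N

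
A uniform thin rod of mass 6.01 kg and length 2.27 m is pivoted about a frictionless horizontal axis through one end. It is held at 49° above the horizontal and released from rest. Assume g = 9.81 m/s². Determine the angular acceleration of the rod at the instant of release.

About the pivot, I = (1/3)ML² = (1/3)(6.01)(2.27)² = 10.32 kg·m².
The weight acts at the center, a distance L/2 = 1.135 m from the pivot; τ = Mg(L/2) cos 49° = 43.90 N·m.
α = τ/I = 43.90/10.32 = 4.253 rad/s².

α ≈ 4.25 rad/s²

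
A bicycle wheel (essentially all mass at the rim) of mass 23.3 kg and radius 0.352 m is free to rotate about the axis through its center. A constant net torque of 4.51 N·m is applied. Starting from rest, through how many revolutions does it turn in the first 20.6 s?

I = MR² = (23.3)(0.352)² = 2.887 kg·m².
α = τ/I = 4.51/2.887 = 1.562 rad/s².
θ = ½αt² = ½(1.562)(20.6)² = 331.5 rad.
Revolutions = θ/(2π) = 52.75.

≈ 52.8 revolutions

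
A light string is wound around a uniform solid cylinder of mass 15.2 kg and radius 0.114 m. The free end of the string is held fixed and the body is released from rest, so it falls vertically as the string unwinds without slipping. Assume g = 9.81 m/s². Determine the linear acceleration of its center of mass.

Translation: Mg − T = Ma. Rotation about the center: TR = Iα with I = ½MR².
With a = αR: T = (I/R²)a = (1/2)M a, so Mg = (1 + 0.5000)Ma.
a = g/(1 + 0.5000) = 9.81/1.500 = 6.540 m/s².

a ≈ 6.54 m/s²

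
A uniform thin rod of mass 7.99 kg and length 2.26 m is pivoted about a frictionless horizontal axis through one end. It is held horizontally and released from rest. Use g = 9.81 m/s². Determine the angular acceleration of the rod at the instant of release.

α ≈ 6.51 rad/s²

About the pivot, I = (1/3)ML² = (1/3)(7.99)(2.26)² = 13.60 kg·m².
The weight acts at the center, a distance L/2 = 1.130 m from the pivot; τ = Mg(L/2) = 88.57 N·m.
α = τ/I = 88.57/13.60 = 6.511 rad/s².
(Equivalently α = (3g/(2L)) = 6.511 rad/s².)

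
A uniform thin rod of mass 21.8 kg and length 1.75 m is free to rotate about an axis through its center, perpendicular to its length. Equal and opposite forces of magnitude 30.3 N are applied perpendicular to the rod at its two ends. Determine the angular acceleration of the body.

α ≈ 9.53 rad/s²

I = (1/12)ML² = (1/12)(21.8)(1.75)² = 5.564 kg·m².
The couple gives τ = F·(L/2) + F·(L/2) = F L = (30.3)(1.75) = 53.02 N·m.
Newton's second law for rotation, τ = Iα, gives α = τ/I = 53.02/5.564 = 9.531 rad/s².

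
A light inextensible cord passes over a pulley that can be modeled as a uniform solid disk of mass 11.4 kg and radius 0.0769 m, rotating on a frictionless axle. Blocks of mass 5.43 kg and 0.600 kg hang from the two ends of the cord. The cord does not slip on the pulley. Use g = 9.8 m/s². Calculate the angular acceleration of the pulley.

I = ½MR² = (1/2)(11.4)(0.0769)² = 0.03371 kg·m².
Heavier block: m₁g − T₁ = m₁a. Lighter block: T₂ − m₂g = m₂a.
Pulley: (T₁ − T₂)R = Iα = I(a/R), so T₁ − T₂ = (I/R²)a = (1/2)M_p a = 5.700·a.
Adding the three: (m₁ − m₂)g = (m₁ + m₂ + 5.700)a, so a = (5.43 − 0.600)(9.8)/(5.43 + 0.600 + 5.700) = 4.035 m/s².
α = a/R = 4.035/0.0769 = 52.47 rad/s².

α ≈ 52.5 rad/s²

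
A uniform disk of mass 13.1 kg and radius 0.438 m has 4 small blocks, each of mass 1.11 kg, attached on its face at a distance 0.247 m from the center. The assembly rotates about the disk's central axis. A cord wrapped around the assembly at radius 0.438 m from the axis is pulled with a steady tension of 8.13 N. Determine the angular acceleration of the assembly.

α ≈ 2.33 rad/s²

I_disk = ½MR² = ½(13.1)(0.438)² = 1.257 kg·m².
I_blocks = 4·m·r² = 4(1.11)(0.247)² = 0.2709 kg·m².
Total I = 1.527 kg·m².
τ = F r = (8.13)(0.438) = 3.561 N·m.
α = τ/I = 3.561/1.527 = 2.331 rad/s².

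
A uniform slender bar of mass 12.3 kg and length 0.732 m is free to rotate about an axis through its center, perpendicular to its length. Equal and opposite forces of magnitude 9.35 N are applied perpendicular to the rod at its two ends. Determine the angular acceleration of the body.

α ≈ 12.5 rad/s²

I = (1/12)ML² = (1/12)(12.3)(0.732)² = 0.5492 kg·m².
The couple gives τ = F·(L/2) + F·(L/2) = F L = (9.35)(0.732) = 6.844 N·m.
From τ = Iα: α = 6.844/0.5492 = 12.46 rad/s².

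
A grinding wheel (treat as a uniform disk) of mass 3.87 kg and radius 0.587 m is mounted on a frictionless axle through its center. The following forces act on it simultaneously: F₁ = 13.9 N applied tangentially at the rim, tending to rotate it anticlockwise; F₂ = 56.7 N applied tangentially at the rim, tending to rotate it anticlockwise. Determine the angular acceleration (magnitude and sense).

α ≈ 62.2 rad/s², anticlockwise

I = ½MR² = (1/2)(3.87)(0.587)² = 0.6667 kg·m².
Taking anticlockwise as positive: τ₁ = +(13.9)(0.587) = +8.159 N·m; τ₂ = +(56.7)(0.587) = +33.28 N·m.
Net torque τ = 41.44 N·m.
α = τ/I = 41.44/0.6667 = 62.16 rad/s².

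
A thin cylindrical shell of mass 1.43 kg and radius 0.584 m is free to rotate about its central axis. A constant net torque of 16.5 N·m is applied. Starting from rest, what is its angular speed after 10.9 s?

I = MR² = (1.43)(0.584)² = 0.4877 kg·m².
α = τ/I = 16.5/0.4877 = 33.83 rad/s².
ω = ω₀ + αt = 0 + (33.83)(10.9) = 368.8 rad/s.

ω ≈ 369 rad/s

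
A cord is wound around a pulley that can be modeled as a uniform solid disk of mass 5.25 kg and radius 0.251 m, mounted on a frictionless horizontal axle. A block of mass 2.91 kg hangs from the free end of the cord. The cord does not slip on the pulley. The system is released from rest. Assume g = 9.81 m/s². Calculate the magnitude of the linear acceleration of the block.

I = ½MR² = (1/2)(5.25)(0.251)² = 0.1654 kg·m².
Block: mg − T = ma. Pulley: TR = Iα. No-slip: a = αR, so T = (I/R²)a = 2.625·a.
Then mg = (m + 2.625)a, so a = (2.91)(9.81)/(2.91 + 2.625) = 5.158 m/s².

a ≈ 5.16 m/s²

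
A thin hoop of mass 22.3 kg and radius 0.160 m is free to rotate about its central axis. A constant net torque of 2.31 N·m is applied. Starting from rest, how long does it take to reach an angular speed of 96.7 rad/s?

t ≈ 23.9 s

I = MR² = (22.3)(0.160)² = 0.5709 kg·m².
α = τ/I = 2.31/0.5709 = 4.046 rad/s².
ω = αt ⇒ t = ω/α = 96.7/4.046 = 23.90 s.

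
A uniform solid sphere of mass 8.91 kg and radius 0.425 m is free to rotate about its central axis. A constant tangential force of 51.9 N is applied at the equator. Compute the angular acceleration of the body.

I = (2/5)MR² = (2/5)(8.91)(0.425)² = 0.6437 kg·m².
τ = F R = (51.9)(0.425) = 22.06 N·m.
Newton's second law for rotation, τ = Iα, gives α = τ/I = 22.06/0.6437 = 34.26 rad/s².

α ≈ 34.3 rad/s²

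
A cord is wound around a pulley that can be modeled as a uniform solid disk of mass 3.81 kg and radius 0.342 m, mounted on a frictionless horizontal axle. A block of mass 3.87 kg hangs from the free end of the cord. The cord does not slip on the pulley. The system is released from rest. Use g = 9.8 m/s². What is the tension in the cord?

I = ½MR² = (1/2)(3.81)(0.342)² = 0.2228 kg·m².
Block: mg − T = ma. Pulley: TR = Iα. No-slip: a = αR, so T = (I/R²)a = 1.905·a.
Then mg = (m + 1.905)a, so a = (3.87)(9.8)/(3.87 + 1.905) = 6.567 m/s².
T = 1.905·a = 12.51 N.

T ≈ 12.5 N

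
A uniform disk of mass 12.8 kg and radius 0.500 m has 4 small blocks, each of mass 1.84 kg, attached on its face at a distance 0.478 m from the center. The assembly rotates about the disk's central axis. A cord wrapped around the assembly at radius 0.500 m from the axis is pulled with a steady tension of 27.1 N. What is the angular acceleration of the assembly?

I_disk = ½MR² = ½(12.8)(0.500)² = 1.600 kg·m².
I_blocks = 4·m·r² = 4(1.84)(0.478)² = 1.682 kg·m².
Total I = 3.282 kg·m².
τ = F r = (27.1)(0.500) = 13.55 N·m.
α = τ/I = 13.55/3.282 = 4.129 rad/s².

α ≈ 4.13 rad/s²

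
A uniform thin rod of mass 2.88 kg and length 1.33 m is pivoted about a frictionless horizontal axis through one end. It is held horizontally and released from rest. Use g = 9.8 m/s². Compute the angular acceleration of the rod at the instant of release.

About the pivot, I = (1/3)ML² = (1/3)(2.88)(1.33)² = 1.698 kg·m².
The weight acts at the center, a distance L/2 = 0.6650 m from the pivot; τ = Mg(L/2) = 18.77 N·m.
α = τ/I = 18.77/1.698 = 11.05 rad/s².

α ≈ 11.1 rad/s²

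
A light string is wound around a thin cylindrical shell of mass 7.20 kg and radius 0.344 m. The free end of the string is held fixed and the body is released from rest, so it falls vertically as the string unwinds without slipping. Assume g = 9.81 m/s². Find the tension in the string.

T ≈ 35.3 N

Translation: Mg − T = Ma. Rotation about the center: TR = Iα with I = MR².
With a = αR: T = (I/R²)a = M a, so Mg = (1 + 1.000)Ma.
a = g/(1 + 1.000) = 9.81/2.000 = 4.905 m/s².
T = 1.000·M·a = (1.000)(7.20)(4.905) = 35.32 N.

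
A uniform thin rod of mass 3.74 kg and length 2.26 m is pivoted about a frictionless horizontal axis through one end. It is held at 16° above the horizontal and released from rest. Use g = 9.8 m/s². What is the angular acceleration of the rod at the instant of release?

α ≈ 6.25 rad/s²

About the pivot, I = (1/3)ML² = (1/3)(3.74)(2.26)² = 6.367 kg·m².
The weight acts at the center, a distance L/2 = 1.130 m from the pivot; τ = Mg(L/2) cos 16° = 39.81 N·m.
α = τ/I = 39.81/6.367 = 6.252 rad/s².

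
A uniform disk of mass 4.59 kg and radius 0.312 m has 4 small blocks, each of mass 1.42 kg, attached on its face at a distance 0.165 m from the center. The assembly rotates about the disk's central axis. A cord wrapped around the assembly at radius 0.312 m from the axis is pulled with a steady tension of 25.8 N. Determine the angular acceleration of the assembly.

α ≈ 21.3 rad/s²

I_disk = ½MR² = ½(4.59)(0.312)² = 0.2234 kg·m².
I_blocks = 4·m·r² = 4(1.42)(0.165)² = 0.1546 kg·m².
Total I = 0.3780 kg·m².
τ = F r = (25.8)(0.312) = 8.050 N·m.
α = τ/I = 8.050/0.3780 = 21.29 rad/s².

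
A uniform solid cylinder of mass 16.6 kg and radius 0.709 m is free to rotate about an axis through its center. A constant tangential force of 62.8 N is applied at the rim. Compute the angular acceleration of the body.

α ≈ 10.7 rad/s²

I = ½MR² = (1/2)(16.6)(0.709)² = 4.172 kg·m².
τ = F R = (62.8)(0.709) = 44.53 N·m.
Newton's second law for rotation, τ = Iα, gives α = τ/I = 44.53/4.172 = 10.67 rad/s².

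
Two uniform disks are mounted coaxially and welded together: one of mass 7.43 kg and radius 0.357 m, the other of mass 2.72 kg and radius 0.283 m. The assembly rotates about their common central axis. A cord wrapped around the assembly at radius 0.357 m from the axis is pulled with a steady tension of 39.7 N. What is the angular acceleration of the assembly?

α ≈ 24.3 rad/s²

I = ½M₁R₁² + ½M₂R₂² = ½(7.43)(0.357)² + ½(2.72)(0.283)² = 0.5824 kg·m².
τ = F r = (39.7)(0.357) = 14.17 N·m.
α = τ/I = 14.17/0.5824 = 24.34 rad/s².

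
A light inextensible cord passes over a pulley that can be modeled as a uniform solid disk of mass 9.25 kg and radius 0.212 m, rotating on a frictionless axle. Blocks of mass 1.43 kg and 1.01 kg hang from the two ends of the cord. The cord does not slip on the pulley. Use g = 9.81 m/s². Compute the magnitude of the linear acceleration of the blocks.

I = ½MR² = (1/2)(9.25)(0.212)² = 0.2079 kg·m².
Heavier block: m₁g − T₁ = m₁a. Lighter block: T₂ − m₂g = m₂a.
Pulley: (T₁ − T₂)R = Iα = I(a/R), so T₁ − T₂ = (I/R²)a = (1/2)M_p a = 4.625·a.
Adding the three: (m₁ − m₂)g = (m₁ + m₂ + 4.625)a, so a = (1.43 − 1.01)(9.81)/(1.43 + 1.01 + 4.625) = 0.5832 m/s².

a ≈ 0.583 m/s²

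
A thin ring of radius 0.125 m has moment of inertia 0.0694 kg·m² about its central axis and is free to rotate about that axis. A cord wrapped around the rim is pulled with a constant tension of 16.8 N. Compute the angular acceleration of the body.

τ = F R = (16.8)(0.125) = 2.100 N·m.
Newton's second law for rotation, τ = Iα, gives α = τ/I = 2.100/0.06940 = 30.26 rad/s².

α ≈ 30.3 rad/s²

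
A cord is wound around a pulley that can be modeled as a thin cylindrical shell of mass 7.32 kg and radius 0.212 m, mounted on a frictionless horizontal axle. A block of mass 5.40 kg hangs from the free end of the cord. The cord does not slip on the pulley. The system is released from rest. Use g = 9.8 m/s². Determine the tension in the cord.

T ≈ 30.5 N

I = MR² = (7.32)(0.212)² = 0.3290 kg·m².
Block: mg − T = ma. Pulley: TR = Iα. No-slip: a = αR, so T = (I/R²)a = 7.320·a.
Then mg = (m + 7.320)a, so a = (5.40)(9.8)/(5.40 + 7.320) = 4.160 m/s².
T = 7.320·a = 30.45 N.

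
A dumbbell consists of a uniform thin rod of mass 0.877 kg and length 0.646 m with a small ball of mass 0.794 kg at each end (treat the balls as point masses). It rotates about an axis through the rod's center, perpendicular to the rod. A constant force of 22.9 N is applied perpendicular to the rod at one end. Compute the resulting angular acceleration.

α ≈ 37.7 rad/s²

I_rod = (1/12)ML² = (1/12)(0.877)(0.646)² = 0.03050 kg·m².
I_balls = 2·m·(L/2)² = 2(0.794)(0.3230)² = 0.1657 kg·m².
Total I = 0.1962 kg·m².
τ = F·(L/2) = (22.9)(0.323) = 7.397 N·m.
α = τ/I = 7.397/0.1962 = 37.70 rad/s².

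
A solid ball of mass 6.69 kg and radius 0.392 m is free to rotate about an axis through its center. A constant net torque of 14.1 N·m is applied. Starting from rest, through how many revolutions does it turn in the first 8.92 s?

≈ 217 revolutions

I = (2/5)MR² = (2/5)(6.69)(0.392)² = 0.4112 kg·m².
α = τ/I = 14.1/0.4112 = 34.29 rad/s².
θ = ½αt² = ½(34.29)(8.92)² = 1364 rad.
Revolutions = θ/(2π) = 217.1.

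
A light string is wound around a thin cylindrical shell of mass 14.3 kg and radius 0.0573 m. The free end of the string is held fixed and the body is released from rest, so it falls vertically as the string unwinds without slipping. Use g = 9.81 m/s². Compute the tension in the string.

T ≈ 70.1 N

Translation: Mg − T = Ma. Rotation about the center: TR = Iα with I = MR².
With a = αR: T = (I/R²)a = M a, so Mg = (1 + 1.000)Ma.
a = g/(1 + 1.000) = 9.81/2.000 = 4.905 m/s².
T = 1.000·M·a = (1.000)(14.3)(4.905) = 70.14 N.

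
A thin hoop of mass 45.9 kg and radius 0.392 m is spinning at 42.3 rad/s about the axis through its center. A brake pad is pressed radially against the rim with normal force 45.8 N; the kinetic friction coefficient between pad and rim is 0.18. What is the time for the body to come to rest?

t ≈ 92.3 s

I = MR² = (45.9)(0.392)² = 7.053 kg·m².
Friction force f = μN = (0.18)(45.8) = 8.244 N at the rim; torque magnitude τ = fR = 3.232 N·m, opposing ω.
|α| = τ/I = 3.232/7.053 = 0.4582 rad/s² (deceleration).
0 = ω₀ − |α|t ⇒ t = ω₀/|α| = 42.3/0.4582 = 92.32 s.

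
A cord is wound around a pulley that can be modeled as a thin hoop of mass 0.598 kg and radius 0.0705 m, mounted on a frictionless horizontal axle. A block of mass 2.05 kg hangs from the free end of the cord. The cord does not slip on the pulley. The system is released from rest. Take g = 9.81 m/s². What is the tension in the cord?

I = MR² = (0.598)(0.0705)² = 0.002972 kg·m².
Block: mg − T = ma. Pulley: TR = Iα. No-slip: a = αR, so T = (I/R²)a = 0.5980·a.
Then mg = (m + 0.5980)a, so a = (2.05)(9.81)/(2.05 + 0.5980) = 7.595 m/s².
T = 0.5980·a = 4.542 N.

T ≈ 4.54 N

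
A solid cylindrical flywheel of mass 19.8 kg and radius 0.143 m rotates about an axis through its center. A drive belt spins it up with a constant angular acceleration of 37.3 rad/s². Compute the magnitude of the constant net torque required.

τ ≈ 7.55 N·m

I = ½MR² = (1/2)(19.8)(0.143)² = 0.2024 kg·m².
τ = Iα = (0.2024)(37.30) = 7.551 N·m.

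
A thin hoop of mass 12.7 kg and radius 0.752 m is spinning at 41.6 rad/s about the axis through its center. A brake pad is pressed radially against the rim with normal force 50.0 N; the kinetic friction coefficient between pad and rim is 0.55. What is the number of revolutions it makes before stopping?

≈ 47.8 revolutions

I = MR² = (12.7)(0.752)² = 7.182 kg·m².
Friction force f = μN = (0.55)(50.0) = 27.50 N at the rim; torque magnitude τ = fR = 20.68 N·m, opposing ω.
|α| = τ/I = 20.68/7.182 = 2.879 rad/s² (deceleration).
ω² = ω₀² − 2|α|θ with ω = 0 ⇒ θ = ω₀²/(2|α|) = 300.5 rad = 47.83 rev.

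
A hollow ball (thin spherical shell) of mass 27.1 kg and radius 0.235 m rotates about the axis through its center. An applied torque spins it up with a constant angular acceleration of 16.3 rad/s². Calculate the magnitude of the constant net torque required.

τ ≈ 16.3 N·m

I = (2/3)MR² = (2/3)(27.1)(0.235)² = 0.9977 kg·m².
τ = Iα = (0.9977)(16.30) = 16.26 N·m.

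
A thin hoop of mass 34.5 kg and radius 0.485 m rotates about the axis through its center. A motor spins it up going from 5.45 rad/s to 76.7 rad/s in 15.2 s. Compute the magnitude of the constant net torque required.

τ ≈ 38.0 N·m

I = MR² = (34.5)(0.485)² = 8.115 kg·m².
α = Δω/Δt = (76.7 − 5.45)/15.2 = 4.688 rad/s².
τ = Iα = (8.115)(4.688) = 38.04 N·m.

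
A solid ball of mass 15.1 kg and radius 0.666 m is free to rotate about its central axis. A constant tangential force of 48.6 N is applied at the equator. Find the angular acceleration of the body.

I = (2/5)MR² = (2/5)(15.1)(0.666)² = 2.679 kg·m².
τ = F R = (48.6)(0.666) = 32.37 N·m.
From τ = Iα: α = 32.37/2.679 = 12.08 rad/s².

α ≈ 12.1 rad/s²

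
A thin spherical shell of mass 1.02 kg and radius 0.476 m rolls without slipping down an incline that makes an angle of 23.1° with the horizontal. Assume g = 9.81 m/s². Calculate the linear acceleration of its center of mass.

Translation along the incline: Mg sinθ − f = Ma.
Rotation about the center: fR = Iα with I = (2/3)MR². No-slip gives a = αR, so f = (I/R²)a = (2/3)M a.
Substituting: Mg sinθ = (1 + 0.6667)Ma, so a = g sinθ/(1 + 0.6667) = (9.81) sin 23.1° / 1.667 = 2.309 m/s².

a ≈ 2.31 m/s²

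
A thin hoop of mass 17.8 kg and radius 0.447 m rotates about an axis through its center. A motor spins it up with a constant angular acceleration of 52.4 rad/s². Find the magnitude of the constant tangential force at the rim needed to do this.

I = MR² = (17.8)(0.447)² = 3.557 kg·m².
The required torque is τ = Iα = (3.557)(52.40) = 186.4 N·m.
A tangential force at the rim gives τ = FR, so F = τ/R = 186.4/0.447 = 416.9 N.

F ≈ 417 N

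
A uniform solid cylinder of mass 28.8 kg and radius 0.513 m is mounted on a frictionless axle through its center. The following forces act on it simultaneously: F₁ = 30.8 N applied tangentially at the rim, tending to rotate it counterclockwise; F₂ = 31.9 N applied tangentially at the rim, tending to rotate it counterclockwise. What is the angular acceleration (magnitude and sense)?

α ≈ 8.49 rad/s², counterclockwise

I = ½MR² = (1/2)(28.8)(0.513)² = 3.790 kg·m².
Taking counterclockwise as positive: τ₁ = +(30.8)(0.513) = +15.80 N·m; τ₂ = +(31.9)(0.513) = +16.36 N·m.
Net torque τ = 32.17 N·m.
α = τ/I = 32.17/3.790 = 8.488 rad/s².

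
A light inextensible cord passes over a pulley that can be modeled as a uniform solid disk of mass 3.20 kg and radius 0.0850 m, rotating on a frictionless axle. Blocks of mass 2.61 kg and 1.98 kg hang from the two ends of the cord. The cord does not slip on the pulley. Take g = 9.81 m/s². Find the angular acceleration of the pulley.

α ≈ 11.7 rad/s²

I = ½MR² = (1/2)(3.20)(0.0850)² = 0.01156 kg·m².
Heavier block: m₁g − T₁ = m₁a. Lighter block: T₂ − m₂g = m₂a.
Pulley: (T₁ − T₂)R = Iα = I(a/R), so T₁ − T₂ = (I/R²)a = (1/2)M_p a = 1.600·a.
Adding the three: (m₁ − m₂)g = (m₁ + m₂ + 1.600)a, so a = (2.61 − 1.98)(9.81)/(2.61 + 1.98 + 1.600) = 0.9984 m/s².
α = a/R = 0.9984/0.0850 = 11.75 rad/s².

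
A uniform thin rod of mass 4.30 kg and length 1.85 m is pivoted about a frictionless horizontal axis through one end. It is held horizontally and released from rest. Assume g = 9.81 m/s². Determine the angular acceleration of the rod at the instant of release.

About the pivot, I = (1/3)ML² = (1/3)(4.30)(1.85)² = 4.906 kg·m².
The weight acts at the center, a distance L/2 = 0.9250 m from the pivot; τ = Mg(L/2) = 39.02 N·m.
α = τ/I = 39.02/4.906 = 7.954 rad/s².

α ≈ 7.95 rad/s²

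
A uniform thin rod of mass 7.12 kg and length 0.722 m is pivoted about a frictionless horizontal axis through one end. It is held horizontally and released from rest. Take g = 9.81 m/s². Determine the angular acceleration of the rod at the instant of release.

α ≈ 20.4 rad/s²

About the pivot, I = (1/3)ML² = (1/3)(7.12)(0.722)² = 1.237 kg·m².
The weight acts at the center, a distance L/2 = 0.3610 m from the pivot; τ = Mg(L/2) = 25.21 N·m.
α = τ/I = 25.21/1.237 = 20.38 rad/s².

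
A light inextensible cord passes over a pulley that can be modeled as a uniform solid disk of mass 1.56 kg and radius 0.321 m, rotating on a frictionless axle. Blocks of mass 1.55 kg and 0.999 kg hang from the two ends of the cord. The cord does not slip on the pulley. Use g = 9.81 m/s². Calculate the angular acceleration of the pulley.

I = ½MR² = (1/2)(1.56)(0.321)² = 0.08037 kg·m².
Heavier block: m₁g − T₁ = m₁a. Lighter block: T₂ − m₂g = m₂a.
Pulley: (T₁ − T₂)R = Iα = I(a/R), so T₁ − T₂ = (I/R²)a = (1/2)M_p a = 0.7800·a.
Adding the three: (m₁ − m₂)g = (m₁ + m₂ + 0.7800)a, so a = (1.55 − 0.999)(9.81)/(1.55 + 0.999 + 0.7800) = 1.624 m/s².
α = a/R = 1.624/0.321 = 5.058 rad/s².

α ≈ 5.06 rad/s²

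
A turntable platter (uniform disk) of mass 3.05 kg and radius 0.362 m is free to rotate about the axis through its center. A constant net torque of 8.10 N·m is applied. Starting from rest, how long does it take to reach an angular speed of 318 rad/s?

t ≈ 7.85 s

I = ½MR² = (1/2)(3.05)(0.362)² = 0.1998 kg·m².
α = τ/I = 8.10/0.1998 = 40.53 rad/s².
ω = αt ⇒ t = ω/α = 318/40.53 = 7.846 s.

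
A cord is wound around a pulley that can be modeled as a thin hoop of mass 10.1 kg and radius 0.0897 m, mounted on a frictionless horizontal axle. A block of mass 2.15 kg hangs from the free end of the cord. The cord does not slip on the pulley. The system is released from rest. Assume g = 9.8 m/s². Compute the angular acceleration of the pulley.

α ≈ 19.2 rad/s²

I = MR² = (10.1)(0.0897)² = 0.08127 kg·m².
Block: mg − T = ma. Pulley: TR = Iα. No-slip: a = αR, so T = (I/R²)a = 10.10·a.
Then mg = (m + 10.10)a, so a = (2.15)(9.8)/(2.15 + 10.10) = 1.720 m/s².
α = a/R = 1.720/0.0897 = 19.18 rad/s².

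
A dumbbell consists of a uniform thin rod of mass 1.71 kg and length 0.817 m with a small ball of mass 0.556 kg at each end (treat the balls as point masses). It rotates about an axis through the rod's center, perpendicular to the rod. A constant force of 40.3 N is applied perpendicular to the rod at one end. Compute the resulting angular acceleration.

α ≈ 58.7 rad/s²

I_rod = (1/12)ML² = (1/12)(1.71)(0.817)² = 0.09512 kg·m².
I_balls = 2·m·(L/2)² = 2(0.556)(0.4085)² = 0.1856 kg·m².
Total I = 0.2807 kg·m².
τ = F·(L/2) = (40.3)(0.408) = 16.46 N·m.
α = τ/I = 16.46/0.2807 = 58.65 rad/s².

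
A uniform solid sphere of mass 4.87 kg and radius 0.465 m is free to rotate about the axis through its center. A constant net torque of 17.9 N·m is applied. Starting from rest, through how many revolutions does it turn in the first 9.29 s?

≈ 292 revolutions

I = (2/5)MR² = (2/5)(4.87)(0.465)² = 0.4212 kg·m².
α = τ/I = 17.9/0.4212 = 42.50 rad/s².
θ = ½αt² = ½(42.50)(9.29)² = 1834 rad.
Revolutions = θ/(2π) = 291.9.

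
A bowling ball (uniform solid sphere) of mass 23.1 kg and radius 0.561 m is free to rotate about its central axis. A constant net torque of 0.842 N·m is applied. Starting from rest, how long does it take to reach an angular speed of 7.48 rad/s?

I = (2/5)MR² = (2/5)(23.1)(0.561)² = 2.908 kg·m².
α = τ/I = 0.842/2.908 = 0.2895 rad/s².
ω = αt ⇒ t = ω/α = 7.48/0.2895 = 25.83 s.

t ≈ 25.8 s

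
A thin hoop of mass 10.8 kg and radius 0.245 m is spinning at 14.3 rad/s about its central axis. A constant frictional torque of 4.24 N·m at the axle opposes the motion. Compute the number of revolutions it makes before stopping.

≈ 2.49 revolutions

I = MR² = (10.8)(0.245)² = 0.6483 kg·m².
The net torque has magnitude 4.24 N·m, opposing ω.
|α| = τ/I = 4.240/0.6483 = 6.540 rad/s² (deceleration).
ω² = ω₀² − 2|α|θ with ω = 0 ⇒ θ = ω₀²/(2|α|) = 15.63 rad = 2.488 rev.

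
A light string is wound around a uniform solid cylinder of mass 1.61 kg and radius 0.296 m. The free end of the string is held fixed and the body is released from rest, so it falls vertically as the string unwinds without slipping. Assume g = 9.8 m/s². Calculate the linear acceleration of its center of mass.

Translation: Mg − T = Ma. Rotation about the center: TR = Iα with I = ½MR².
With a = αR: T = (I/R²)a = (1/2)M a, so Mg = (1 + 0.5000)Ma.
a = g/(1 + 0.5000) = 9.8/1.500 = 6.533 m/s².

a ≈ 6.53 m/s²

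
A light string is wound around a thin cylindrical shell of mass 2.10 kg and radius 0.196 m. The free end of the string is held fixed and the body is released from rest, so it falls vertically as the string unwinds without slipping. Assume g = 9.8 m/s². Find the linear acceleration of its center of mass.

Translation: Mg − T = Ma. Rotation about the center: TR = Iα with I = MR².
With a = αR: T = (I/R²)a = M a, so Mg = (1 + 1.000)Ma.
a = g/(1 + 1.000) = 9.8/2.000 = 4.900 m/s².

a ≈ 4.90 m/s²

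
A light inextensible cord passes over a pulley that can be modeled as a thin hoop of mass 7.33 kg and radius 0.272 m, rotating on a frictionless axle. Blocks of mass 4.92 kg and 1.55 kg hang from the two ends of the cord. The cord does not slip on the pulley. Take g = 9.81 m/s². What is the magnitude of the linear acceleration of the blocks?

a ≈ 2.40 m/s²

I = MR² = (7.33)(0.272)² = 0.5423 kg·m².
Heavier block: m₁g − T₁ = m₁a. Lighter block: T₂ − m₂g = m₂a.
Pulley: (T₁ − T₂)R = Iα = I(a/R), so T₁ − T₂ = (I/R²)a = 1·M_p a = 7.330·a.
Adding the three: (m₁ − m₂)g = (m₁ + m₂ + 7.330)a, so a = (4.92 − 1.55)(9.81)/(4.92 + 1.55 + 7.330) = 2.396 m/s².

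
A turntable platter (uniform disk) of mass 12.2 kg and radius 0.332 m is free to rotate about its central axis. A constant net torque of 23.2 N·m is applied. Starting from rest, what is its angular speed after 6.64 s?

ω ≈ 229 rad/s

I = ½MR² = (1/2)(12.2)(0.332)² = 0.6724 kg·m².
α = τ/I = 23.2/0.6724 = 34.50 rad/s².
ω = ω₀ + αt = 0 + (34.50)(6.64) = 229.1 rad/s.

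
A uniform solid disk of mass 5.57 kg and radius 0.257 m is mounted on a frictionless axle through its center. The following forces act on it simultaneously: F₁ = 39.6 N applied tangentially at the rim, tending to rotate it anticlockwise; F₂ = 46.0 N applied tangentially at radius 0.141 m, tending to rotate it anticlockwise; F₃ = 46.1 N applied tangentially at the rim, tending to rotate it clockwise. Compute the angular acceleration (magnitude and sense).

α ≈ 26.2 rad/s², anticlockwise

I = ½MR² = (1/2)(5.57)(0.257)² = 0.1839 kg·m².
Taking anticlockwise as positive: τ₁ = +(39.6)(0.257) = +10.18 N·m; τ₂ = +(46.0)(0.141) = +6.486 N·m; τ₃ = −(46.1)(0.257) = −11.85 N·m.
Net torque τ = 4.815 N·m.
α = τ/I = 4.815/0.1839 = 26.18 rad/s².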